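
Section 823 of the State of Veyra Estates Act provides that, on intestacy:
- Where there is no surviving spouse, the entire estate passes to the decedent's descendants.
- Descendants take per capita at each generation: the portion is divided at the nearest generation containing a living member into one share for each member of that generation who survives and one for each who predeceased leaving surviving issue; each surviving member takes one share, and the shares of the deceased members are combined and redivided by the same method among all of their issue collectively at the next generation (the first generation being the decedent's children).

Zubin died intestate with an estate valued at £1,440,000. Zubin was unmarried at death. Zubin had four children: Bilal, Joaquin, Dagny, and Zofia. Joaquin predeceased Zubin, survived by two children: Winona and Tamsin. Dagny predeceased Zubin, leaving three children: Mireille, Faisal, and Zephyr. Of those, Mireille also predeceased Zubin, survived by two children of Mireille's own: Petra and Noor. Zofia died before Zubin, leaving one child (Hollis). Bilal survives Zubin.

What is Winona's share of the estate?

Winona receives £180,000.

The entire £1,440,000 passes to the descendants.
That amount (£1,440,000) is divided at the children's generation into 4 shares of £360,000. Bilal takes £360,000. The 3 shares of the deceased (Joaquin, Dagny, and Zofia) are combined into a pool of £1,080,000.
That pool (£1,080,000) is divided at the grandchildren's generation into 6 shares of £180,000. Winona, Tamsin, Faisal, Zephyr, and Hollis each take £180,000. The remaining share for the deceased Mireille (£180,000) is carried to the next generation.
That pool (£180,000) is divided at the great-grandchildren's generation equally among Petra and Noor: £90,000 each.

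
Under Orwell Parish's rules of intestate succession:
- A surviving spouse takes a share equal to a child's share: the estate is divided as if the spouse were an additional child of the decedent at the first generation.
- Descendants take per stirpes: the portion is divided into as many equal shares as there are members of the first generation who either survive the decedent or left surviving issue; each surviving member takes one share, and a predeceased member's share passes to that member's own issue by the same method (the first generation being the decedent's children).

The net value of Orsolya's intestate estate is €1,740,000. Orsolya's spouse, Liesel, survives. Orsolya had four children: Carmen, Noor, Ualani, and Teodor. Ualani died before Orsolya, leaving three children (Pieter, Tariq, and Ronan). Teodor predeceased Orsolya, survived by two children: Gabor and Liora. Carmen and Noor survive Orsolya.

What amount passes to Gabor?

The spouse counts as an additional share at the children's level, so there are 5 primary shares of €348,000. Liesel takes one such share (€348,000).
The children's combined portion (€1,392,000) is divided into 4 shares of €348,000: Carmen and Noor each take €348,000; Ualani's €348,000 share passes to Ualani's issue; Teodor's €348,000 share passes to Teodor's issue.
Ualani's share (€348,000) is divided into 3 shares of €116,000: Pieter, Tariq, and Ronan each take €116,000.
Teodor's share (€348,000) is divided into 2 shares of €174,000: Gabor and Liora each take €174,000.

Gabor receives €174,000.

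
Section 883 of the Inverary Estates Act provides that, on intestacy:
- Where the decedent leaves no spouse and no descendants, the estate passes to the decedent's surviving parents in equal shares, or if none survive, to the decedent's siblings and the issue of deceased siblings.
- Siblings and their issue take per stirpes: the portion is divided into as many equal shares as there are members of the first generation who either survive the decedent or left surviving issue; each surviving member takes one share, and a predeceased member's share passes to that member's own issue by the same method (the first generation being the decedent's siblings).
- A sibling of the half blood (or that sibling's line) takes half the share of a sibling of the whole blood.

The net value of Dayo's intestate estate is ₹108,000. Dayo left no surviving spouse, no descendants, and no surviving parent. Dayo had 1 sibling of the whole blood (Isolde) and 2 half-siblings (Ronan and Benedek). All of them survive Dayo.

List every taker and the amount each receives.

Ronan: ₹27,000; Benedek: ₹27,000; Isolde: ₹54,000

The entire ₹108,000 passes to the siblings and their issue.
Counting each half-blood sibling's line as half a unit, there are 2 units in ₹108,000, so one unit is ₹54,000. Whole-blood lines (Isolde) take ₹54,000 each; half-blood lines (Ronan and Benedek) take ₹27,000 each.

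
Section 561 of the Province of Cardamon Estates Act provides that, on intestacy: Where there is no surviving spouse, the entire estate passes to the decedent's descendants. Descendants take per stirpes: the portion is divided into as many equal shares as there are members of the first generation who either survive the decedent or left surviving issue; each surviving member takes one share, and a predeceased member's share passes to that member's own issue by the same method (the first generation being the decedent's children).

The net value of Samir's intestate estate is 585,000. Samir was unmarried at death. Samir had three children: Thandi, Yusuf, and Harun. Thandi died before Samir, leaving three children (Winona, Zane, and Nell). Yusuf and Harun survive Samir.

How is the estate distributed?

The entire 585,000 passes to the descendants.
That amount (585,000) is divided into 3 shares of 195,000: Yusuf and Harun each take 195,000; Thandi's 195,000 share passes to Thandi's issue.
Thandi's share (195,000) is divided into 3 shares of 65,000: Winona, Zane, and Nell each take 65,000.

Winona: 65,000; Zane: 65,000; Nell: 65,000; Yusuf: 195,000; Harun: 195,000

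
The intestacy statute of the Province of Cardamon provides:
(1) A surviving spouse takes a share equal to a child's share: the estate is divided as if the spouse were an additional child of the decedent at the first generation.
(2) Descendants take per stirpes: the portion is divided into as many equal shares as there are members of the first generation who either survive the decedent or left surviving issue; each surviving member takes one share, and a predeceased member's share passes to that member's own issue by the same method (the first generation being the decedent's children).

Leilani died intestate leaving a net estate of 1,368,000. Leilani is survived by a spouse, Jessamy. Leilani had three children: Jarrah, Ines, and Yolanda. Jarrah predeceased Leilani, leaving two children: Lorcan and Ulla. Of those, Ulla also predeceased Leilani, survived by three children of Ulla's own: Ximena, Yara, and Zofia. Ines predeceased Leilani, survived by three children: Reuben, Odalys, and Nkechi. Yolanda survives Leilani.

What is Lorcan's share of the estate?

Lorcan receives 171,000.

The spouse counts as an additional share at the children's level, so there are 4 primary shares of 342,000. Jessamy takes one such share (342,000).
The children's combined portion (1,026,000) is divided into 3 shares of 342,000: Yolanda takes 342,000; Jarrah's 342,000 share passes to Jarrah's issue; Ines's 342,000 share passes to Ines's issue.
Jarrah's share (342,000) is divided into 2 shares of 171,000: Lorcan takes 171,000; Ulla's 171,000 share passes to Ulla's issue.
Ulla's share (171,000) is divided into 3 shares of 57,000: Ximena, Yara, and Zofia each take 57,000.
Ines's share (342,000) is divided into 3 shares of 114,000: Reuben, Odalys, and Nkechi each take 114,000.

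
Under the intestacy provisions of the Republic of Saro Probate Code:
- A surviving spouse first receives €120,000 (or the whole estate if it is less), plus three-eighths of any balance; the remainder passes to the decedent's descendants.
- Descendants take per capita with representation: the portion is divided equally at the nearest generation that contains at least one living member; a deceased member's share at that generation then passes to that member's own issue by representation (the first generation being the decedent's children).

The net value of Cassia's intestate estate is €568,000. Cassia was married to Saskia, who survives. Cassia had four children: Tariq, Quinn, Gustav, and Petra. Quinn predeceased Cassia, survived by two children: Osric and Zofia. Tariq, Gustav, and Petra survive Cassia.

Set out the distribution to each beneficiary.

Saskia: €288,000; Tariq: €70,000; Osric: €35,000; Zofia: €35,000; Gustav: €70,000; Petra: €70,000

Saskia first takes €120,000, leaving a balance of €448,000. Saskia then takes three-eighths of the balance (€168,000), for a total of €288,000. The remaining €280,000 passes to the descendants.
The descendants' portion (€280,000) is divided into 4 shares of €70,000: Tariq, Gustav, and Petra each take €70,000; Quinn's €70,000 share passes to Quinn's issue.
Quinn's share (€70,000) is divided into 2 shares of €35,000: Osric and Zofia each take €35,000.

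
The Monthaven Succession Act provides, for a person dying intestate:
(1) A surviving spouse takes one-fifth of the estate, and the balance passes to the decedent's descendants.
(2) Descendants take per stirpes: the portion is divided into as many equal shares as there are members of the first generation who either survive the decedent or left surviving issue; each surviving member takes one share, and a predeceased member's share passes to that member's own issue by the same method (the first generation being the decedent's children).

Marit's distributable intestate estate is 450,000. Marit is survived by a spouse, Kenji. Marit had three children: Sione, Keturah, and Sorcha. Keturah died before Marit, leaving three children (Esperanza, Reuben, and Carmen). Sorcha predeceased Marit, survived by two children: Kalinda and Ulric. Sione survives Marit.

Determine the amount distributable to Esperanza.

Kenji takes one-fifth of 450,000 = 90,000. The remaining 360,000 passes to the descendants.
The descendants' portion (360,000) is divided into 3 shares of 120,000: Sione takes 120,000; Keturah's 120,000 share passes to Keturah's issue; Sorcha's 120,000 share passes to Sorcha's issue.
Keturah's share (120,000) is divided into 3 shares of 40,000: Esperanza, Reuben, and Carmen each take 40,000.
Sorcha's share (120,000) is divided into 2 shares of 60,000: Kalinda and Ulric each take 60,000.

Esperanza receives 40,000.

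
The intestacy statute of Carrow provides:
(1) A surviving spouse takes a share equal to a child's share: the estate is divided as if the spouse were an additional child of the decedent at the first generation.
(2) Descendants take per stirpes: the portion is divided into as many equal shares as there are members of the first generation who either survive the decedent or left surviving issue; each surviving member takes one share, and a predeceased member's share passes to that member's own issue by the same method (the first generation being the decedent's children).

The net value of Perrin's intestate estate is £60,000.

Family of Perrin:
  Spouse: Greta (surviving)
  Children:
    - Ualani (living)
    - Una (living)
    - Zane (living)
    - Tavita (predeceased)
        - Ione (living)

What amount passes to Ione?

Ione receives £12,000.

The spouse counts as an additional share at the children's level, so there are 5 primary shares of £12,000. Greta takes one such share (£12,000).
The children's combined portion (£48,000) is divided into 4 shares of £12,000: Ualani, Una, and Zane each take £12,000; Tavita's £12,000 share passes to Tavita's issue.
Tavita's share (£12,000) passes entirely to Ione.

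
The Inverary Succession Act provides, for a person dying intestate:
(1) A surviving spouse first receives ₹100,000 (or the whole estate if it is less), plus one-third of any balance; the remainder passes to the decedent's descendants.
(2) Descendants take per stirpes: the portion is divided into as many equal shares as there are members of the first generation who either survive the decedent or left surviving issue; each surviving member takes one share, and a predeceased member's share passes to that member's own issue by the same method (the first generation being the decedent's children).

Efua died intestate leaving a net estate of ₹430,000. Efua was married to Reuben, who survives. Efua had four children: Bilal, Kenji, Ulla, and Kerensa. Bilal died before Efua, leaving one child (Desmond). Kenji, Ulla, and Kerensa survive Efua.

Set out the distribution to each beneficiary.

Reuben first takes ₹100,000, leaving a balance of ₹330,000. Reuben then takes one-third of the balance (₹110,000), for a total of ₹210,000. The remaining ₹220,000 passes to the descendants.
The descendants' portion (₹220,000) is divided into 4 shares of ₹55,000: Kenji, Ulla, and Kerensa each take ₹55,000; Bilal's ₹55,000 share passes to Bilal's issue.
Bilal's share (₹55,000) passes entirely to Desmond.

Reuben: ₹210,000; Desmond: ₹55,000; Kenji: ₹55,000; Ulla: ₹55,000; Kerensa: ₹55,000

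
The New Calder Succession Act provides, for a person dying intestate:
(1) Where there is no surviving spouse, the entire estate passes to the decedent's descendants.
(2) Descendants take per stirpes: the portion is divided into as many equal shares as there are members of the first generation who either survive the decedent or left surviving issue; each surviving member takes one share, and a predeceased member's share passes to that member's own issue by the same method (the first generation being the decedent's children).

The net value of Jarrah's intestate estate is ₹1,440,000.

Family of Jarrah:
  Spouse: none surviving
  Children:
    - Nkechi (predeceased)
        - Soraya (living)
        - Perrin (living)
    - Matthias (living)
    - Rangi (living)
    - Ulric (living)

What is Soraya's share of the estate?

Soraya receives ₹180,000.

The entire ₹1,440,000 passes to the descendants.
That amount (₹1,440,000) is divided into 4 shares of ₹360,000: Matthias, Rangi, and Ulric each take ₹360,000; Nkechi's ₹360,000 share passes to Nkechi's issue.
Nkechi's share (₹360,000) is divided into 2 shares of ₹180,000: Soraya and Perrin each take ₹180,000.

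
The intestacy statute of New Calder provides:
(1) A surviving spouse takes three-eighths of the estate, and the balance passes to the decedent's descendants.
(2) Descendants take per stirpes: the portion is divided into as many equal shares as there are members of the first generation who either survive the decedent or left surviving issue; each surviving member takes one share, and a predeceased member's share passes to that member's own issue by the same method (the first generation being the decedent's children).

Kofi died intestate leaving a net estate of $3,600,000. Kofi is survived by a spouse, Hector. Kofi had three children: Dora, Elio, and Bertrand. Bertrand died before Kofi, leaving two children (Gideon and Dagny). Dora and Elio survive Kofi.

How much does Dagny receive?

Hector takes three-eighths of $3,600,000 = $1,350,000. The remaining $2,250,000 passes to the descendants.
The descendants' portion ($2,250,000) is divided into 3 shares of $750,000: Dora and Elio each take $750,000; Bertrand's $750,000 share passes to Bertrand's issue.
Bertrand's share ($750,000) is divided into 2 shares of $375,000: Gideon and Dagny each take $375,000.

Dagny receives $375,000.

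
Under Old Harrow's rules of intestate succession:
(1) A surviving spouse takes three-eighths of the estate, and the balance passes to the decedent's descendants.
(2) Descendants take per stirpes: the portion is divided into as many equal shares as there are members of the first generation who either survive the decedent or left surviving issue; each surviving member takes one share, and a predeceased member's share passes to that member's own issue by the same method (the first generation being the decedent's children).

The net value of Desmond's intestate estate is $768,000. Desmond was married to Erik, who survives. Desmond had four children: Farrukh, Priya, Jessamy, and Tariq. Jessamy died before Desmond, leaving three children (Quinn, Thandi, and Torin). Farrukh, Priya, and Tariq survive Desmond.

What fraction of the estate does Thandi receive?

Thandi receives 5/96 of the estate.

Erik takes three-eighths of $768,000 = $288,000. The remaining $480,000 passes to the descendants.
The descendants' portion ($480,000) is divided into 4 shares of $120,000: Farrukh, Priya, and Tariq each take $120,000; Jessamy's $120,000 share passes to Jessamy's issue.
Jessamy's share ($120,000) is divided into 3 shares of $40,000: Quinn, Thandi, and Torin each take $40,000.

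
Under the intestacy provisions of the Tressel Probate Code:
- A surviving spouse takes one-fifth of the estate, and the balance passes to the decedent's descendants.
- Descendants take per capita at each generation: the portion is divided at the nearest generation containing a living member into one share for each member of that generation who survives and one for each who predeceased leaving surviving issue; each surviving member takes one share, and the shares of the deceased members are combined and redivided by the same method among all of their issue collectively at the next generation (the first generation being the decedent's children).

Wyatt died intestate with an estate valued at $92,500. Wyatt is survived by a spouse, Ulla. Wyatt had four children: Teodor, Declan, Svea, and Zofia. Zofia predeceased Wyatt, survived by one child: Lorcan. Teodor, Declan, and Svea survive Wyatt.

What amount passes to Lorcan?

Ulla takes one-fifth of $92,500 = $18,500. The remaining $74,000 passes to the descendants.
The descendants' portion ($74,000) is divided at the children's generation into 4 shares of $18,500. Teodor, Declan, and Svea each take $18,500. The remaining share for the deceased Zofia ($18,500) is carried to the next generation.
That pool ($18,500) passes entirely to Lorcan, the sole taker at the grandchildren's generation.

Lorcan receives $18,500.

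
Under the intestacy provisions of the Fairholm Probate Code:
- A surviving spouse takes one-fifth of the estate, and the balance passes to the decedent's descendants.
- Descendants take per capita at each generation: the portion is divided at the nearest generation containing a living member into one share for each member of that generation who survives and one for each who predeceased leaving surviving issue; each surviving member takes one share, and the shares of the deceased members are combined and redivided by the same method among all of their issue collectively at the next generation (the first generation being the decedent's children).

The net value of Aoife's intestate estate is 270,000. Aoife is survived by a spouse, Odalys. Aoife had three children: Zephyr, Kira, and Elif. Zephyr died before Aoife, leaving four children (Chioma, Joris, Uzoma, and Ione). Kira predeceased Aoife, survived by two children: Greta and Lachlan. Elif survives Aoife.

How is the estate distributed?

Odalys takes one-fifth of 270,000 = 54,000. The remaining 216,000 passes to the descendants.
The descendants' portion (216,000) is divided at the children's generation into 3 shares of 72,000. Elif takes 72,000. The 2 shares of the deceased (Zephyr and Kira) are combined into a pool of 144,000.
That pool (144,000) is divided at the grandchildren's generation equally among Chioma, Joris, Uzoma, Ione, Greta, and Lachlan: 24,000 each.

Odalys: 54,000; Chioma: 24,000; Joris: 24,000; Uzoma: 24,000; Ione: 24,000; Greta: 24,000; Lachlan: 24,000; Elif: 72,000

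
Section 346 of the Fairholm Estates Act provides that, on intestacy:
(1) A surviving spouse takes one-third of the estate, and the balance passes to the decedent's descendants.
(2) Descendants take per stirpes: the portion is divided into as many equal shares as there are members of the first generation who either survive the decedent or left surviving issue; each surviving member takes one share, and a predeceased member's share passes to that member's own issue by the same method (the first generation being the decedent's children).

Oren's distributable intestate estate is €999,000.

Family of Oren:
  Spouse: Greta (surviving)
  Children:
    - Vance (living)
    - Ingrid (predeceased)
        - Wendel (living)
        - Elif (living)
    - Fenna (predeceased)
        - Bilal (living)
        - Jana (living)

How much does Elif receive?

Elif receives €111,000.

Greta takes one-third of €999,000 = €333,000. The remaining €666,000 passes to the descendants.
The descendants' portion (€666,000) is divided into 3 shares of €222,000: Vance takes €222,000; Ingrid's €222,000 share passes to Ingrid's issue; Fenna's €222,000 share passes to Fenna's issue.
Ingrid's share (€222,000) is divided into 2 shares of €111,000: Wendel and Elif each take €111,000.
Fenna's share (€222,000) is divided into 2 shares of €111,000: Bilal and Jana each take €111,000.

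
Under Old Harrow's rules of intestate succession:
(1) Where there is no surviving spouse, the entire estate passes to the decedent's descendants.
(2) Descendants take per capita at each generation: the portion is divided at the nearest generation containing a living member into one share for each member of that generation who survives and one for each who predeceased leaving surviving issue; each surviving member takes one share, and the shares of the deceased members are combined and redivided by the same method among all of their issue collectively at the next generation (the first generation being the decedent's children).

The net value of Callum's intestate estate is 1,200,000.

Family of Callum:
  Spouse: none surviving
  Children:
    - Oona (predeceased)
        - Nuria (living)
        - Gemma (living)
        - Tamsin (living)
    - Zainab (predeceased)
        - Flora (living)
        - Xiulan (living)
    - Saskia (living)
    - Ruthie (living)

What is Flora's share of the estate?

Flora receives 120,000.

The entire 1,200,000 passes to the descendants.
That amount (1,200,000) is divided at the children's generation into 4 shares of 300,000. Saskia and Ruthie each take 300,000. The 2 shares of the deceased (Oona and Zainab) are combined into a pool of 600,000.
That pool (600,000) is divided at the grandchildren's generation equally among Nuria, Gemma, Tamsin, Flora, and Xiulan: 120,000 each.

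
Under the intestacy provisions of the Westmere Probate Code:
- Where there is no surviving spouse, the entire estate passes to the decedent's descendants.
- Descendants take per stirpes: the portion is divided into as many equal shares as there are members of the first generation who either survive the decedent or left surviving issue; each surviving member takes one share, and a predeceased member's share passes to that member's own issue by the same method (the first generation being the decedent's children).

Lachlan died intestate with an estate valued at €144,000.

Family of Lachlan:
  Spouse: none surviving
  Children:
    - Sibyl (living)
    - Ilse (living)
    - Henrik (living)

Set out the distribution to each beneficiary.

The entire €144,000 passes to the descendants.
That amount (€144,000) is divided into 3 shares of €48,000: Sibyl, Ilse, and Henrik each take €48,000.

Sibyl: €48,000; Ilse: €48,000; Henrik: €48,000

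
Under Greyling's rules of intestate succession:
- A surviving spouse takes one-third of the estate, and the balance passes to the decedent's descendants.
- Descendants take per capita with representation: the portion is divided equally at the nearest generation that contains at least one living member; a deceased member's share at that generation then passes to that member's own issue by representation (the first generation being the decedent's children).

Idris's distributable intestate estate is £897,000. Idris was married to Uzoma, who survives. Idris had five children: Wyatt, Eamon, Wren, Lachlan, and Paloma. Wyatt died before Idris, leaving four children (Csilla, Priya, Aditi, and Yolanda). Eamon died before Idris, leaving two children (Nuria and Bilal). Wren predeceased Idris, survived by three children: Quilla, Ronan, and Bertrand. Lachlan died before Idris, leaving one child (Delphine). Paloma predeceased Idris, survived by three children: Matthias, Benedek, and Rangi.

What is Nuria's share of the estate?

Nuria receives £46,000.

Uzoma takes one-third of £897,000 = £299,000. The remaining £598,000 passes to the descendants.
No child survives, so the initial division is made at the grandchildren's generation.
The descendants' portion (£598,000) is divided into 13 shares of £46,000: Csilla, Priya, Aditi, Yolanda, Nuria, Bilal, Quilla, Ronan, Bertrand, Delphine, Matthias, Benedek, and Rangi each take £46,000.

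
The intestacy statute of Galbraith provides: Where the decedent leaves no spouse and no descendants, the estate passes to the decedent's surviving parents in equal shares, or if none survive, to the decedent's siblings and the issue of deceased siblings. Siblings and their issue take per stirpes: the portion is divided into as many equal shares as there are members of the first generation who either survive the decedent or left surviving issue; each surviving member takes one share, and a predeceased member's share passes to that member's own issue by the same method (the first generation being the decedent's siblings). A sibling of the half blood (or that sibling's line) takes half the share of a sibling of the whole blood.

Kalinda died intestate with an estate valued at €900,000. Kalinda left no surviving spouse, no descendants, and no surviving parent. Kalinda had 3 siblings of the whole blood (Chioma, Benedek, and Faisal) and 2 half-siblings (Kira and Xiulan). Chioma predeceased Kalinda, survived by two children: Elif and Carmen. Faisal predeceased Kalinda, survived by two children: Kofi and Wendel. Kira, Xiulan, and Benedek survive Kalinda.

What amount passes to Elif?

Elif receives €112,500.

The entire €900,000 passes to the siblings and their issue.
Counting each half-blood sibling's line as half a unit, there are 4 units in €900,000, so one unit is €225,000. Whole-blood lines (Chioma, Benedek, and Faisal) take €225,000 each; half-blood lines (Kira and Xiulan) take €112,500 each.
Chioma's share (€225,000) is divided into 2 shares of €112,500: Elif and Carmen each take €112,500.
Faisal's share (€225,000) is divided into 2 shares of €112,500: Kofi and Wendel each take €112,500.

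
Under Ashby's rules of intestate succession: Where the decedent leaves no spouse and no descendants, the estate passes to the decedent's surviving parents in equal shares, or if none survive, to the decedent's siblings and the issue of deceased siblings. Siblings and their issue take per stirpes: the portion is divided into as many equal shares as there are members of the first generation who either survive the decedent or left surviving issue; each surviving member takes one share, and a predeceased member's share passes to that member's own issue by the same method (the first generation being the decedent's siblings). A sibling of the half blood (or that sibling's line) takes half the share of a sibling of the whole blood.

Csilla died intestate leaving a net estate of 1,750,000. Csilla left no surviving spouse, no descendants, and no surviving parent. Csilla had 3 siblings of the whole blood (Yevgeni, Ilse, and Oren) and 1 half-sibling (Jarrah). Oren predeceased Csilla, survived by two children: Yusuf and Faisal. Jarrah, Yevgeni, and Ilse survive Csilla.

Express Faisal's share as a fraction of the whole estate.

The entire 1,750,000 passes to the siblings and their issue.
Counting each half-blood sibling's line as half a unit, there are 7/2 units in 1,750,000, so one unit is 500,000. Whole-blood lines (Yevgeni, Ilse, and Oren) take 500,000 each; half-blood lines (Jarrah) take 250,000 each.
Oren's share (500,000) is divided into 2 shares of 250,000: Yusuf and Faisal each take 250,000.

Faisal receives 1/7 of the estate.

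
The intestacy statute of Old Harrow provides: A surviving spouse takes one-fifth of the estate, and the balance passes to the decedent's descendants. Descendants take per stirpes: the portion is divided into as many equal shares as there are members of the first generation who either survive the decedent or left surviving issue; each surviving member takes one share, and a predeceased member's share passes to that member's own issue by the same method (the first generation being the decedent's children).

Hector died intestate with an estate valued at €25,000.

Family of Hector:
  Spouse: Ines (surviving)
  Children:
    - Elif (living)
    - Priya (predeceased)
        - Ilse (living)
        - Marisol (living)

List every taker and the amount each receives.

Ines takes one-fifth of €25,000 = €5,000. The remaining €20,000 passes to the descendants.
The descendants' portion (€20,000) is divided into 2 shares of €10,000: Elif takes €10,000; Priya's €10,000 share passes to Priya's issue.
Priya's share (€10,000) is divided into 2 shares of €5,000: Ilse and Marisol each take €5,000.

Ines: €5,000; Elif: €10,000; Ilse: €5,000; Marisol: €5,000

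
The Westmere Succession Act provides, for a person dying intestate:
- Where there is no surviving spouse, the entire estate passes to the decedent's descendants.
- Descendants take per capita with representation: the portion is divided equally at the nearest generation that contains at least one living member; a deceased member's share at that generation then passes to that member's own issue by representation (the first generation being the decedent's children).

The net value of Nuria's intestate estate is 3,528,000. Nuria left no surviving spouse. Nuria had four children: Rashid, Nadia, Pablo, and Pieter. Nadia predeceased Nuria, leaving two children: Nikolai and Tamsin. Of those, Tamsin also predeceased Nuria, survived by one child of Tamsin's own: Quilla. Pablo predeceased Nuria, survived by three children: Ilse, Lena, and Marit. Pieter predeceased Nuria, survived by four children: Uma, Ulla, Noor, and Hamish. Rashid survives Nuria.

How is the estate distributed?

The entire 3,528,000 passes to the descendants.
That amount (3,528,000) is divided into 4 shares of 882,000: Rashid takes 882,000; Nadia's 882,000 share passes to Nadia's issue; Pablo's 882,000 share passes to Pablo's issue; Pieter's 882,000 share passes to Pieter's issue.
Nadia's share (882,000) is divided into 2 shares of 441,000: Nikolai takes 441,000; Tamsin's 441,000 share passes to Tamsin's issue.
Tamsin's share (441,000) passes entirely to Quilla.
Pablo's share (882,000) is divided into 3 shares of 294,000: Ilse, Lena, and Marit each take 294,000.
Pieter's share (882,000) is divided into 4 shares of 220,500: Uma, Ulla, Noor, and Hamish each take 220,500.

Rashid: 882,000; Nikolai: 441,000; Quilla: 441,000; Ilse: 294,000; Lena: 294,000; Marit: 294,000; Uma: 220,500; Ulla: 220,500; Noor: 220,500; Hamish: 220,500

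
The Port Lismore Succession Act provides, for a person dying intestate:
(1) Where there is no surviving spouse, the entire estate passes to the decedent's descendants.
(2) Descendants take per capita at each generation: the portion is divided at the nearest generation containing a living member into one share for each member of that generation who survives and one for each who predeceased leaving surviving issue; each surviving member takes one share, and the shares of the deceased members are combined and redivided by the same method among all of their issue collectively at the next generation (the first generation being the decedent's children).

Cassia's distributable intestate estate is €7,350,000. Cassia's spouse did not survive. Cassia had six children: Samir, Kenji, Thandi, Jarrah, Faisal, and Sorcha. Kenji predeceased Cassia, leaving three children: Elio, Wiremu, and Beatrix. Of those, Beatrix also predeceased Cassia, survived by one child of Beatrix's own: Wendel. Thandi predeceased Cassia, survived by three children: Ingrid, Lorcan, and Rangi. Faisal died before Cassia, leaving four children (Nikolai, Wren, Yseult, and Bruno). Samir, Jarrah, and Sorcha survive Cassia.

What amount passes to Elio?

Elio receives €367,500.

The entire €7,350,000 passes to the descendants.
That amount (€7,350,000) is divided at the children's generation into 6 shares of €1,225,000. Samir, Jarrah, and Sorcha each take €1,225,000. The 3 shares of the deceased (Kenji, Thandi, and Faisal) are combined into a pool of €3,675,000.
That pool (€3,675,000) is divided at the grandchildren's generation into 10 shares of €367,500. Elio, Wiremu, Ingrid, Lorcan, Rangi, Nikolai, Wren, Yseult, and Bruno each take €367,500. The remaining share for the deceased Beatrix (€367,500) is carried to the next generation.
That pool (€367,500) passes entirely to Wendel, the sole taker at the great-grandchildren's generation.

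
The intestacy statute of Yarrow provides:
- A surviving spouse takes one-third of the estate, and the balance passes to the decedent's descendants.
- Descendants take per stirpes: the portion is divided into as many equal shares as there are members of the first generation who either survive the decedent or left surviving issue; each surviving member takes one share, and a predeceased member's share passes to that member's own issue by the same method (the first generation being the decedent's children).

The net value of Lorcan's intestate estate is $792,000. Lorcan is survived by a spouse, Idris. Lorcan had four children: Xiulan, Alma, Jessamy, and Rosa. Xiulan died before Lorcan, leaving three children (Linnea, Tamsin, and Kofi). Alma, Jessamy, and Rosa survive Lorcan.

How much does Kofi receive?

Kofi receives $44,000.

Idris takes one-third of $792,000 = $264,000. The remaining $528,000 passes to the descendants.
The descendants' portion ($528,000) is divided into 4 shares of $132,000: Alma, Jessamy, and Rosa each take $132,000; Xiulan's $132,000 share passes to Xiulan's issue.
Xiulan's share ($132,000) is divided into 3 shares of $44,000: Linnea, Tamsin, and Kofi each take $44,000.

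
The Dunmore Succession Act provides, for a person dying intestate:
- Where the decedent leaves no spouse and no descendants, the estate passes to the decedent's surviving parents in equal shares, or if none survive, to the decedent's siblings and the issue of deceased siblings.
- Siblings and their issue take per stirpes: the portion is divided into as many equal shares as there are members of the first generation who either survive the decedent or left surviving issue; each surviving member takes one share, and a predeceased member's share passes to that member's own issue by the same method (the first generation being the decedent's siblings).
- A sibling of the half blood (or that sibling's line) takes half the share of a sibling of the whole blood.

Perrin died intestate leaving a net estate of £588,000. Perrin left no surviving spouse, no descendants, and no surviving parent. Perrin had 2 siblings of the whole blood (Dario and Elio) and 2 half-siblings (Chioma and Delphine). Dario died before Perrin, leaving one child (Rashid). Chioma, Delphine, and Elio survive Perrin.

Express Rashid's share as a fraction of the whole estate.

The entire £588,000 passes to the siblings and their issue.
Counting each half-blood sibling's line as half a unit, there are 3 units in £588,000, so one unit is £196,000. Whole-blood lines (Dario and Elio) take £196,000 each; half-blood lines (Chioma and Delphine) take £98,000 each.
Dario's share (£196,000) passes entirely to Rashid.

Rashid receives 1/3 of the estate.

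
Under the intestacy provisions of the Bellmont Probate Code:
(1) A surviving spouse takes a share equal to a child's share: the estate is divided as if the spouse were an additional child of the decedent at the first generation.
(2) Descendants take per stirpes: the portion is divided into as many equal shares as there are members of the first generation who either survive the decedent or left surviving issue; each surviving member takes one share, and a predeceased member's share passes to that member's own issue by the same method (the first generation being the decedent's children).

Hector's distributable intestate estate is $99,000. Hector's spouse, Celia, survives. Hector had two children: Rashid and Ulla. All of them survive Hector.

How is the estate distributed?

The spouse counts as an additional share at the children's level, so there are 3 primary shares of $33,000. Celia takes one such share ($33,000).
The children's combined portion ($66,000) is divided into 2 shares of $33,000: Rashid and Ulla each take $33,000.

Celia: $33,000; Rashid: $33,000; Ulla: $33,000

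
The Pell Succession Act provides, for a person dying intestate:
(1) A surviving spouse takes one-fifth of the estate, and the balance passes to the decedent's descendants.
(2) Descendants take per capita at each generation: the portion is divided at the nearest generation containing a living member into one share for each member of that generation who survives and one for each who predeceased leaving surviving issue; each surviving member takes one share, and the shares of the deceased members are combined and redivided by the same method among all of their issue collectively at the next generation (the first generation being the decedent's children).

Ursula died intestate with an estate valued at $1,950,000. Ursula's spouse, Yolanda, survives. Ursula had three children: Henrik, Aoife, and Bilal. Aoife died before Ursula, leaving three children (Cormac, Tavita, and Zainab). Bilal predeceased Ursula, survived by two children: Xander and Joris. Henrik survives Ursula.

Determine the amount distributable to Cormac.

Yolanda takes one-fifth of $1,950,000 = $390,000. The remaining $1,560,000 passes to the descendants.
The descendants' portion ($1,560,000) is divided at the children's generation into 3 shares of $520,000. Henrik takes $520,000. The 2 shares of the deceased (Aoife and Bilal) are combined into a pool of $1,040,000.
That pool ($1,040,000) is divided at the grandchildren's generation equally among Cormac, Tavita, Zainab, Xander, and Joris: $208,000 each.

Cormac receives $208,000.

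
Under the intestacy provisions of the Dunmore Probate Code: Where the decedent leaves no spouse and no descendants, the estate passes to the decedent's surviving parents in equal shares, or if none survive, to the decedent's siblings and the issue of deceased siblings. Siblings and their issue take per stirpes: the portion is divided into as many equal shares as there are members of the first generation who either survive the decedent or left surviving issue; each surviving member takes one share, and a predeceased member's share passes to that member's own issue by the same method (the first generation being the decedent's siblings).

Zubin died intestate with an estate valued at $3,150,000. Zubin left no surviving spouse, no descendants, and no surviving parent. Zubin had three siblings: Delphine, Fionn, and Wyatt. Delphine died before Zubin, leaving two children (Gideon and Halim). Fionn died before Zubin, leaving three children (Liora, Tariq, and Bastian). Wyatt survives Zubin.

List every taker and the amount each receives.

The entire $3,150,000 passes to the siblings and their issue.
That amount ($3,150,000) is divided into 3 shares of $1,050,000: Wyatt takes $1,050,000; Delphine's $1,050,000 share passes to Delphine's issue; Fionn's $1,050,000 share passes to Fionn's issue.
Delphine's share ($1,050,000) is divided into 2 shares of $525,000: Gideon and Halim each take $525,000.
Fionn's share ($1,050,000) is divided into 3 shares of $350,000: Liora, Tariq, and Bastian each take $350,000.

Gideon: $525,000; Halim: $525,000; Liora: $350,000; Tariq: $350,000; Bastian: $350,000; Wyatt: $1,050,000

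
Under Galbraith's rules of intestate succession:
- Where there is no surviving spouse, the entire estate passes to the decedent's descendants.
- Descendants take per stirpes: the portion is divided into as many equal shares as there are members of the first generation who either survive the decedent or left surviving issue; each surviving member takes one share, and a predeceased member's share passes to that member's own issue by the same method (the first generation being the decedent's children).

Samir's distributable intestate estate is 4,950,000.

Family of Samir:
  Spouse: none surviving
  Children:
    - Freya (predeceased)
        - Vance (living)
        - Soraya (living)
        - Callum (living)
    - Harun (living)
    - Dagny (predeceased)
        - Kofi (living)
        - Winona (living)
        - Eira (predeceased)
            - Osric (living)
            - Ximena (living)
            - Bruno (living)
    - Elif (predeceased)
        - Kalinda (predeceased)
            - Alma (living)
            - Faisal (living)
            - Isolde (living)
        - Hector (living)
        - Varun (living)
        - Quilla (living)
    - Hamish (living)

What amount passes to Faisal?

Faisal receives 82,500.

The entire 4,950,000 passes to the descendants.
That amount (4,950,000) is divided into 5 shares of 990,000: Harun and Hamish each take 990,000; Freya's 990,000 share passes to Freya's issue; Dagny's 990,000 share passes to Dagny's issue; Elif's 990,000 share passes to Elif's issue.
Freya's share (990,000) is divided into 3 shares of 330,000: Vance, Soraya, and Callum each take 330,000.
Dagny's share (990,000) is divided into 3 shares of 330,000: Kofi and Winona each take 330,000; Eira's 330,000 share passes to Eira's issue.
Eira's share (330,000) is divided into 3 shares of 110,000: Osric, Ximena, and Bruno each take 110,000.
Elif's share (990,000) is divided into 4 shares of 247,500: Hector, Varun, and Quilla each take 247,500; Kalinda's 247,500 share passes to Kalinda's issue.
Kalinda's share (247,500) is divided into 3 shares of 82,500: Alma, Faisal, and Isolde each take 82,500.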